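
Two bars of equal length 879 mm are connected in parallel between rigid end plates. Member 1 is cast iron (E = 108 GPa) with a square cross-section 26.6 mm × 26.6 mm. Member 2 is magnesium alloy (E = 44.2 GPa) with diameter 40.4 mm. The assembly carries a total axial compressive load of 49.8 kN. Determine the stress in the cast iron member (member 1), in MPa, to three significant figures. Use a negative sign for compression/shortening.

-40.4 MPa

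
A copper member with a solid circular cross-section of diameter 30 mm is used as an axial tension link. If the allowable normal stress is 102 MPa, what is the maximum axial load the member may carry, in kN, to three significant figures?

A = 706.9 mm².
P_max = σ_allow · A = 102 · 706.9 = 72100 N = 72.1 kN.

72.1 kN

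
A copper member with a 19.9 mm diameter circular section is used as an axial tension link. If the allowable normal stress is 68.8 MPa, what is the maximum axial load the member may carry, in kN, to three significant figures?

21.4 kN

A = 311 mm².
P_max = σ_allow · A = 68.8 · 311 = 21400 N = 21.4 kN.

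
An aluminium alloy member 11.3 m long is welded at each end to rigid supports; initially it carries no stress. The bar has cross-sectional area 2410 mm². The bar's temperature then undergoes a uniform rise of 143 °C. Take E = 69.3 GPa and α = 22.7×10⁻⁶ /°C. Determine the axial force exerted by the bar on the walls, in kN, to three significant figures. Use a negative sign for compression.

Free thermal expansion αLΔT = 22.7e-6 · 11300 · 143 = 36.68 mm.
The walls impose strain ε = −(36.68)/11300 = -3.2461e-03; σ = Eε = 69300 · -3.2461e-03 = -225 MPa.
Wall reaction R = σ·A = -225·2410 = -542100 N = -542.1 kN.

-542 kN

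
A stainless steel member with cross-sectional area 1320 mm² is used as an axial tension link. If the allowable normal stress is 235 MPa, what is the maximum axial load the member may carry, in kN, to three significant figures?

310 kN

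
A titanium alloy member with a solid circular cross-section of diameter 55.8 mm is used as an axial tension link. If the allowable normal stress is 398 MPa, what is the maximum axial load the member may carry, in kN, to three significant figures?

A = 2445 mm².
P_max = σ_allow · A = 398 · 2445 = 973300 N = 973.3 kN.

973 kN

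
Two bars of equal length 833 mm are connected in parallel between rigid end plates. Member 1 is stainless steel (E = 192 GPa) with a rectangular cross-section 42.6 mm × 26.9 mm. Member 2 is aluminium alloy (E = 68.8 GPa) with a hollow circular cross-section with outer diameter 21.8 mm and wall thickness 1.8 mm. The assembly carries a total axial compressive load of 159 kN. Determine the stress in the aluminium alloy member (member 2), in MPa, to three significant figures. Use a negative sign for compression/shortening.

-48.0 MPa

A_1 = 1146 mm².
A_2 = 113.1 mm².
Equal strain + equilibrium ⇒ each member carries load in proportion to AE: A₁E₁ = 220000000 N, A₂E₂ = 7781000 N, ΣAE = 227800000 N.
σ₂ = P·E₂/ΣAE = -159000·68800/227800000 = -48.02 MPa.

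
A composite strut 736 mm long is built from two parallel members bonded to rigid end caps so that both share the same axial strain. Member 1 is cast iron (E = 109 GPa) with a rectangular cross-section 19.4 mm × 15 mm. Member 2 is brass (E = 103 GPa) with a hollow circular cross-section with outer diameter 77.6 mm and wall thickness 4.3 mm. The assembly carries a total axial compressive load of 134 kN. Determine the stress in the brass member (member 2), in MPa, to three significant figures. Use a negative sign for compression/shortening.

-103 MPa

A_1 = 291 mm².
A_2 = 990.2 mm².
Equal strain + equilibrium ⇒ each member carries load in proportion to AE: A₁E₁ = 31720000 N, A₂E₂ = 102000000 N, ΣAE = 133700000 N.
σ₂ = P·E₂/ΣAE = -134000·103000/133700000 = -103.2 MPa.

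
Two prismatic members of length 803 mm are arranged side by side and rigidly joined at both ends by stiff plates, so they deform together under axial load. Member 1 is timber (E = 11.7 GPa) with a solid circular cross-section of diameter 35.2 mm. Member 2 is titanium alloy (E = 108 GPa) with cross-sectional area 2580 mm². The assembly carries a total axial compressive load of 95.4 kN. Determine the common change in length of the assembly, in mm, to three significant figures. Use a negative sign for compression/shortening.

-0.264 mm

A_1 = 973.1 mm².
Equal strain + equilibrium ⇒ each member carries load in proportion to AE: A₁E₁ = 11390000 N, A₂E₂ = 278600000 N, ΣAE = 290000000 N.
δ = PL/ΣAE = -95400·803/290000000 = -0.2641 mm.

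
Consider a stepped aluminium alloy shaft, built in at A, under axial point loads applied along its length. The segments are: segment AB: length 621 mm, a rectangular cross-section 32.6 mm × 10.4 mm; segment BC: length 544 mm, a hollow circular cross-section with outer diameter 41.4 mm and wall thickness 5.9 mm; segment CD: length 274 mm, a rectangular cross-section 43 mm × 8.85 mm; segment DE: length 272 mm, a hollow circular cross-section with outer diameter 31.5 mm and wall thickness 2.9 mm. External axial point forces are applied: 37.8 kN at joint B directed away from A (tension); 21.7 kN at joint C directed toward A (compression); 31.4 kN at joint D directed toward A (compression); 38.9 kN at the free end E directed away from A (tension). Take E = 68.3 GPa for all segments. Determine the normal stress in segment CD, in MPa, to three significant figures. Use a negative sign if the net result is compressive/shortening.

19.7 MPa

Internal axial forces (sectioning from the free end, tension +): N_DE = 38.9 kN, N_CD = 7.5 kN, N_BC = -14.2 kN, N_AB = 23.6 kN.
A_CD = 380.6 mm².
σ_CD = N_CD/A_CD = 7500/380.6 = 19.71 MPa.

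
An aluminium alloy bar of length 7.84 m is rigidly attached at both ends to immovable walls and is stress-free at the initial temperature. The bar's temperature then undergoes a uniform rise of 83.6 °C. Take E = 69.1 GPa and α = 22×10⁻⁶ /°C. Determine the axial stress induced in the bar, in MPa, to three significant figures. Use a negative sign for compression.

-127 MPa

Free thermal expansion αLΔT = 22e-6 · 7840 · 83.6 = 14.42 mm.
The walls impose strain ε = −(14.42)/7840 = -1.8392e-03; σ = Eε = 69100 · -1.8392e-03 = -127.1 MPa.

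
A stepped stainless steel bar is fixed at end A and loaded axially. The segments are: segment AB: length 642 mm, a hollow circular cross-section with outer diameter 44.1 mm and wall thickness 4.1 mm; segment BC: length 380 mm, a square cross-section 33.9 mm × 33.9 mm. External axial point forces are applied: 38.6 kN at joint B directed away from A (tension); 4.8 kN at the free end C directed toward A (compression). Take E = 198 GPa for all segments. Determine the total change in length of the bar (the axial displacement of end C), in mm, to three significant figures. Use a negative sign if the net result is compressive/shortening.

Internal axial forces (sectioning from the free end, tension +): N_BC = -4.8 kN, N_AB = 33.8 kN.
A_AB = 515.2 mm².
A_BC = 1149 mm².
δ_AB = 33800·642/(515.2·198000) = 0.2127 mm
δ_BC = -4800·380/(1149·198000) = -0.008016 mm
δ = Σδ_i = 0.2047 mm.

0.205 mm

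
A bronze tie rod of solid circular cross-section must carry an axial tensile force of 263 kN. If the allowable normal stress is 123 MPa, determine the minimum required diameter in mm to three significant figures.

52.2 mm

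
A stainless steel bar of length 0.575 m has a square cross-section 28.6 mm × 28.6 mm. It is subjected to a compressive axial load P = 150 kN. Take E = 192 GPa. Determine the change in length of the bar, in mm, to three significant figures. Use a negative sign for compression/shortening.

A = 818 mm².
δ_mech = NL/(AE) = -150000·575/(818·192000) = -0.5492 mm.

-0.549 mm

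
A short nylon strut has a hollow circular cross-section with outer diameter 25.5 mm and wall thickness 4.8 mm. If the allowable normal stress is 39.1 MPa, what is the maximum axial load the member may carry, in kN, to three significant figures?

A = 312.1 mm².
P_max = σ_allow · A = 39.1 · 312.1 = 12210 N = 12.21 kN.

12.2 kN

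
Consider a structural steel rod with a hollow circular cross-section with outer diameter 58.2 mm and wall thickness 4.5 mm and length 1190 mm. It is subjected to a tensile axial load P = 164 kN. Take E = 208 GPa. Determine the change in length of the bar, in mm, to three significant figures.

1.24 mm

A = 759.2 mm².
δ_mech = NL/(AE) = 164000·1190/(759.2·208000) = 1.236 mm.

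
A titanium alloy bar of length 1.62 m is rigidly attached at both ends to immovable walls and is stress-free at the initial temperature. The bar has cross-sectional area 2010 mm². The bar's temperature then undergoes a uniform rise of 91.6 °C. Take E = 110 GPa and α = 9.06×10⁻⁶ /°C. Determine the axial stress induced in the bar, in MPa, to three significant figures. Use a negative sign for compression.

-91.3 MPa

Free thermal expansion αLΔT = 9.06e-6 · 1620 · 91.6 = 1.344 mm.
The walls impose strain ε = −(1.344)/1620 = -8.2990e-04; σ = Eε = 110000 · -8.2990e-04 = -91.29 MPa.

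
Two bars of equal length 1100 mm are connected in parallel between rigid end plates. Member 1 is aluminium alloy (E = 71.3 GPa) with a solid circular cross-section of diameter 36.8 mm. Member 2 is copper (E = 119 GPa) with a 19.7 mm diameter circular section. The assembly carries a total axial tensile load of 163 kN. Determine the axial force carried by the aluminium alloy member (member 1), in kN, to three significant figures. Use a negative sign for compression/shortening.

A_1 = 1064 mm².
A_2 = 304.8 mm².
Equal strain + equilibrium ⇒ each member carries load in proportion to AE: A₁E₁ = 75840000 N, A₂E₂ = 36270000 N, ΣAE = 112100000 N.
F₁ = P·A₁E₁/ΣAE = 163000·75840000/112100000 = 110300 N.

110 kN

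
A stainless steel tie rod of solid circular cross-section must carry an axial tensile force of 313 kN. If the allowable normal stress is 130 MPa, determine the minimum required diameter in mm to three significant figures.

55.4 mm

Required area A ≥ P/σ_allow = 313000/130 = 2408 mm².
For a solid circular section, d ≥ √(4A/π) = 55.37 mm.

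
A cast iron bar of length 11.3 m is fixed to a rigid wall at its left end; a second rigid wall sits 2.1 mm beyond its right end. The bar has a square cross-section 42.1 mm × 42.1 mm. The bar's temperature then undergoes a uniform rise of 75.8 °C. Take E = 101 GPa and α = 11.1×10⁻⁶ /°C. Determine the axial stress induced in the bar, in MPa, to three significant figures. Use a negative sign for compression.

-66.2 MPa

Free thermal expansion αLΔT = 11.1e-6 · 11300 · 75.8 = 9.508 mm.
The walls engage after the gap closes; constrained expansion = 9.508 − 2.1 = 7.408 mm.
The walls impose strain ε = −(7.408)/11300 = -6.5554e-04; σ = Eε = 101000 · -6.5554e-04 = -66.21 MPa.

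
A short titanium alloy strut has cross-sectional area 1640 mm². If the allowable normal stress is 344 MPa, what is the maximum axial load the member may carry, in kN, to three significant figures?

P_max = σ_allow · A = 344 · 1640 = 564200 N = 564.2 kN.

564 kN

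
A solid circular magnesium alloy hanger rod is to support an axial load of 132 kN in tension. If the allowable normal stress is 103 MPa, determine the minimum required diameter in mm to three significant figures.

Required area A ≥ P/σ_allow = 132000/103 = 1282 mm².
For a solid circular section, d ≥ √(4A/π) = 40.39 mm.

40.4 mm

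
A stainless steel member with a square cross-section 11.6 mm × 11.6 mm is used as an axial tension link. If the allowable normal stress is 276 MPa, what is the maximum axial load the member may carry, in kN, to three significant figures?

37.1 kN

A = 134.6 mm².
P_max = σ_allow · A = 276 · 134.6 = 37140 N = 37.14 kN.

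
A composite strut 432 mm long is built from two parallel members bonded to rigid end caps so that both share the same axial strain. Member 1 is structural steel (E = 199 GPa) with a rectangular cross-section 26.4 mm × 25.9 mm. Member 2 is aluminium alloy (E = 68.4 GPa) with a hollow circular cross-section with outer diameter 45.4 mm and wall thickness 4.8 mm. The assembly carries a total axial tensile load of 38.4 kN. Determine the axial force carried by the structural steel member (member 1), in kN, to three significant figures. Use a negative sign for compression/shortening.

29.4 kN

A_1 = 683.8 mm².
A_2 = 612.2 mm².
Equal strain + equilibrium ⇒ each member carries load in proportion to AE: A₁E₁ = 136100000 N, A₂E₂ = 41880000 N, ΣAE = 177900000 N.
F₁ = P·A₁E₁/ΣAE = 38400·136100000/177900000 = 29360 N.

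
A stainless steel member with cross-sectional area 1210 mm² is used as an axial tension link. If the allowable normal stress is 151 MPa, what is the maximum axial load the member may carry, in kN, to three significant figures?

P_max = σ_allow · A = 151 · 1210 = 182700 N = 182.7 kN.

183 kN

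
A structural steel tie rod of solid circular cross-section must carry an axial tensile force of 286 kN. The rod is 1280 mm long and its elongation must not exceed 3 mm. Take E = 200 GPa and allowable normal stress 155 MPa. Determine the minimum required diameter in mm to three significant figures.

Required area A ≥ P/σ_allow = 286000/155 = 1845 mm².
For a solid circular section, d ≥ √(4A/π) = 48.47 mm.
Elongation limit: A ≥ PL/(Eδ_allow) = 286000·1280/(200000·3) = 610.1 mm² ⇒ d ≥ 27.87 mm.
The stress limit governs.

48.5 mm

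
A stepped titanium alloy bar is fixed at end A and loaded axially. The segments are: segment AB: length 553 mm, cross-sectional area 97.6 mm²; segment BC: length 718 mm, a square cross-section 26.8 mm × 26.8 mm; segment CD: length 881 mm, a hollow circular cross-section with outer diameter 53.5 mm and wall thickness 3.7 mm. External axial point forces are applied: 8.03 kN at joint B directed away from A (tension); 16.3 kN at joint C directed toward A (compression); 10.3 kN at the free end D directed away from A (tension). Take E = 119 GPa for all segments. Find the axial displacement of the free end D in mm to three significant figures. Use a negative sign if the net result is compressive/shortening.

0.178 mm

Internal axial forces (sectioning from the free end, tension +): N_CD = 10.3 kN, N_BC = -6 kN, N_AB = 2.03 kN.
A_BC = 718.2 mm².
A_CD = 578.9 mm².
δ_AB = 2030·553/(97.6·119000) = 0.09666 mm
δ_BC = -6000·718/(718.2·119000) = -0.0504 mm
δ_CD = 10300·881/(578.9·119000) = 0.1317 mm
δ = Σδ_i = 0.178 mm.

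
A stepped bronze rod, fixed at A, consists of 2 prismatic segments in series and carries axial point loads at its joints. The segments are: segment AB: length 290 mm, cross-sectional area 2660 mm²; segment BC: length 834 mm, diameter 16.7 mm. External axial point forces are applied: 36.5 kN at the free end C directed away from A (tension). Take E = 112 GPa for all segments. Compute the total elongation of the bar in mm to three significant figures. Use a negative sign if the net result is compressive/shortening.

Internal axial forces (sectioning from the free end, tension +): N_BC = 36.5 kN, N_AB = 36.5 kN.
A_BC = 219 mm².
δ_AB = 36500·290/(2660·112000) = 0.03553 mm
δ_BC = 36500·834/(219·112000) = 1.241 mm
δ = Σδ_i = 1.276 mm.

1.28 mm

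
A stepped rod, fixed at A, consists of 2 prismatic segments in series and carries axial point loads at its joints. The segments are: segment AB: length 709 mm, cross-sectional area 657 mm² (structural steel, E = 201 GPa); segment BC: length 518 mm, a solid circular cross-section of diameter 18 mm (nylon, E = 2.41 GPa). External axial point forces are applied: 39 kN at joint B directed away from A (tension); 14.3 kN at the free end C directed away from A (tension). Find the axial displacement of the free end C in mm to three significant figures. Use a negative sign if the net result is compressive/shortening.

Internal axial forces (sectioning from the free end, tension +): N_BC = 14.3 kN, N_AB = 53.3 kN.
A_BC = 254.5 mm².
δ_AB = 53300·709/(657·201000) = 0.2862 mm
δ_BC = 14300·518/(254.5·2410) = 12.08 mm
δ = Σδ_i = 12.36 mm.

12.4 mm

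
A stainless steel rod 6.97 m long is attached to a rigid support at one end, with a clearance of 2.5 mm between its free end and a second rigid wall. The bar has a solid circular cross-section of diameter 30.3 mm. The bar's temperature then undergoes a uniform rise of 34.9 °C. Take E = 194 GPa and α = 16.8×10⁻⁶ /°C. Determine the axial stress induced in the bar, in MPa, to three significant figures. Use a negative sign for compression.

-44.2 MPa

Free thermal expansion αLΔT = 16.8e-6 · 6970 · 34.9 = 4.087 mm.
The walls engage after the gap closes; constrained expansion = 4.087 − 2.5 = 1.587 mm.
The walls impose strain ε = −(1.587)/6970 = -2.2764e-04; σ = Eε = 194000 · -2.2764e-04 = -44.16 MPa.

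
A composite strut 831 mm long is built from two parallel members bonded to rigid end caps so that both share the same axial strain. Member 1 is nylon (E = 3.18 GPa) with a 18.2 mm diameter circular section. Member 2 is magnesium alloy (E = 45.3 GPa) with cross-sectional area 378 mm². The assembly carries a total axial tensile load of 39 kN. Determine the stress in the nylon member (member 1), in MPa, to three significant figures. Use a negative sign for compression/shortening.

6.91 MPa

A_1 = 260.2 mm².
Equal strain + equilibrium ⇒ each member carries load in proportion to AE: A₁E₁ = 827300 N, A₂E₂ = 17120000 N, ΣAE = 17950000 N.
σ₁ = P·E₁/ΣAE = 39000·3180/17950000 = 6.909 MPa.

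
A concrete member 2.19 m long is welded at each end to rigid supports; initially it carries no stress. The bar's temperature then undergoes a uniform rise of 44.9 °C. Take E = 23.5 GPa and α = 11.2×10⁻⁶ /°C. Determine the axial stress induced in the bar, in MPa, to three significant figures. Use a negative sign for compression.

-11.8 MPa

Free thermal expansion αLΔT = 11.2e-6 · 2190 · 44.9 = 1.101 mm.
The walls impose strain ε = −(1.101)/2190 = -5.0288e-04; σ = Eε = 23500 · -5.0288e-04 = -11.82 MPa.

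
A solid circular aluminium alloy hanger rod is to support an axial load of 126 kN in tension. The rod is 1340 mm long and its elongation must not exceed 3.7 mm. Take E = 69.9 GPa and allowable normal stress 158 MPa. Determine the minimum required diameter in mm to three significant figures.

31.9 mm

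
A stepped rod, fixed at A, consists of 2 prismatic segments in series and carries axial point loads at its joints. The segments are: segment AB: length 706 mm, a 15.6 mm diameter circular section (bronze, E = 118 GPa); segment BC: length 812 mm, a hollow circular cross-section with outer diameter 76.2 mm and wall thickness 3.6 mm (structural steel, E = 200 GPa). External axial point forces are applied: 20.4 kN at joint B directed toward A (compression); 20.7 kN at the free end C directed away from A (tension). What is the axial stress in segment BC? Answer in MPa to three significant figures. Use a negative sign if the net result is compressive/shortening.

Internal axial forces (sectioning from the free end, tension +): N_BC = 20.7 kN, N_AB = 0.3 kN.
A_BC = 821.1 mm².
σ_BC = N_BC/A_BC = 20700/821.1 = 25.21 MPa.

25.2 MPa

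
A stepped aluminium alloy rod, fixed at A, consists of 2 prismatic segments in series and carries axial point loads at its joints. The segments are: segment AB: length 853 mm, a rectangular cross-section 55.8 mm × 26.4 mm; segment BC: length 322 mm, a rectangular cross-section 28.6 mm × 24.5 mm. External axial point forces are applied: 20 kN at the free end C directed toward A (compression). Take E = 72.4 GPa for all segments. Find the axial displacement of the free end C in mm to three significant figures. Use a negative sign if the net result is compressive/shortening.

-0.287 mm

Internal axial forces (sectioning from the free end, tension +): N_BC = -20 kN, N_AB = -20 kN.
A_AB = 1473 mm².
A_BC = 700.7 mm².
δ_AB = -20000·853/(1473·72400) = -0.16 mm
δ_BC = -20000·322/(700.7·72400) = -0.1269 mm
δ = Σδ_i = -0.2869 mm.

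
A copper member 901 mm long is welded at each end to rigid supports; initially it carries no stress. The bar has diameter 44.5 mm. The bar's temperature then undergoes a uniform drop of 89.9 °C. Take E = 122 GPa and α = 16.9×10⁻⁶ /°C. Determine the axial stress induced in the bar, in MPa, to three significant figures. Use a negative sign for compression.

185 MPa

Free thermal expansion αLΔT = 16.9e-6 · 901 · -89.9 = -1.369 mm.
The walls impose strain ε = −(-1.369)/901 = 1.5193e-03; σ = Eε = 122000 · 1.5193e-03 = 185.4 MPa.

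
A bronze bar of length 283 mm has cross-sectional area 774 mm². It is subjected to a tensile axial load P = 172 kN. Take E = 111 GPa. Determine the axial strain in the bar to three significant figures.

0.00200

σ = N/A = 222.2 MPa; ε = σ/E = 222.2/111000 = 2.002e-03.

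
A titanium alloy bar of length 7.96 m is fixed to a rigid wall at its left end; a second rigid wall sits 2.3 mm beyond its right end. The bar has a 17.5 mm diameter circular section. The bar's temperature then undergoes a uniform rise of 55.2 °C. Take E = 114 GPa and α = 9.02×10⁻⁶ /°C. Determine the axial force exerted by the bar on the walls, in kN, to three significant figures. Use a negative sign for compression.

Free thermal expansion αLΔT = 9.02e-6 · 7960 · 55.2 = 3.963 mm.
The walls engage after the gap closes; constrained expansion = 3.963 − 2.3 = 1.663 mm.
The walls impose strain ε = −(1.663)/7960 = -2.0896e-04; σ = Eε = 114000 · -2.0896e-04 = -23.82 MPa.
Wall reaction R = σ·A = -23.82·240.5 = -5730 N = -5.73 kN.

-5.73 kN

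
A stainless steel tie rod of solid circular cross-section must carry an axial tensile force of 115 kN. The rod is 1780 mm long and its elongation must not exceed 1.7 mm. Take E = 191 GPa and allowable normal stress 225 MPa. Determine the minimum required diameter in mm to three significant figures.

28.3 mm

Required area A ≥ P/σ_allow = 115000/225 = 511.1 mm².
For a solid circular section, d ≥ √(4A/π) = 25.51 mm.
Elongation limit: A ≥ PL/(Eδ_allow) = 115000·1780/(191000·1.7) = 630.4 mm² ⇒ d ≥ 28.33 mm.
The elongation limit governs.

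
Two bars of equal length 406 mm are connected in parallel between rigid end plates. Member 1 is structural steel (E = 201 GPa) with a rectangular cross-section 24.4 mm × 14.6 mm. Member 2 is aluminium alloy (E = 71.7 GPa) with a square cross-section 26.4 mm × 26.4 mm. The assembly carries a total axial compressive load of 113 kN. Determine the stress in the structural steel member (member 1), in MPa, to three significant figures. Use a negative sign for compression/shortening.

A_1 = 356.2 mm².
A_2 = 697 mm².
Equal strain + equilibrium ⇒ each member carries load in proportion to AE: A₁E₁ = 71600000 N, A₂E₂ = 49970000 N, ΣAE = 121600000 N.
σ₁ = P·E₁/ΣAE = -113000·201000/121600000 = -186.8 MPa.

-187 MPa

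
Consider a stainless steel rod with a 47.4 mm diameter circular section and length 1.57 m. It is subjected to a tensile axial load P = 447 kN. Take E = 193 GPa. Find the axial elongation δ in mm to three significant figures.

2.06 mm

A = 1765 mm².
δ_mech = NL/(AE) = 447000·1570/(1765·193000) = 2.061 mm.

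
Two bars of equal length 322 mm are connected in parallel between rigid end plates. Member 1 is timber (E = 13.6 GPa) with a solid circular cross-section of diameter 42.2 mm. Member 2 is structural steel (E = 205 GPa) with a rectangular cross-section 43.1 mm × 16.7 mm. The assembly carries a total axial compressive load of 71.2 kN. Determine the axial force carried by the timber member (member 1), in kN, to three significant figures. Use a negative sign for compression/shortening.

-8.13 kN

A_1 = 1399 mm².
A_2 = 719.8 mm².
Equal strain + equilibrium ⇒ each member carries load in proportion to AE: A₁E₁ = 19020000 N, A₂E₂ = 147600000 N, ΣAE = 166600000 N.
F₁ = P·A₁E₁/ΣAE = -71200·19020000/166600000 = -8131 N.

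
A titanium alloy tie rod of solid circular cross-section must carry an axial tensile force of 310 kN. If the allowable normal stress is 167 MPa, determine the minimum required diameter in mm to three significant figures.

48.6 mm

Required area A ≥ P/σ_allow = 310000/167 = 1856 mm².
For a solid circular section, d ≥ √(4A/π) = 48.62 mm.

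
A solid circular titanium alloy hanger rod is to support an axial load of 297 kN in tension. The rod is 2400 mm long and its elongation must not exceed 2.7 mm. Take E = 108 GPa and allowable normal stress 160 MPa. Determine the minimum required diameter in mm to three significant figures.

55.8 mm

Required area A ≥ P/σ_allow = 297000/160 = 1856 mm².
For a solid circular section, d ≥ √(4A/π) = 48.62 mm.
Elongation limit: A ≥ PL/(Eδ_allow) = 297000·2400/(108000·2.7) = 2444 mm² ⇒ d ≥ 55.79 mm.
The elongation limit governs.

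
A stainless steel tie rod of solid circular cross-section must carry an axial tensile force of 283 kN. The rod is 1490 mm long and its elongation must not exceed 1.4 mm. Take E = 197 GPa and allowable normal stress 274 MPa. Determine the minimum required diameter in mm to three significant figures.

44.1 mm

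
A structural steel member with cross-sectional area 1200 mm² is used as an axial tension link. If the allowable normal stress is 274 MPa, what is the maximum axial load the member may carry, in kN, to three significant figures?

P_max = σ_allow · A = 274 · 1200 = 328800 N = 328.8 kN.

329 kN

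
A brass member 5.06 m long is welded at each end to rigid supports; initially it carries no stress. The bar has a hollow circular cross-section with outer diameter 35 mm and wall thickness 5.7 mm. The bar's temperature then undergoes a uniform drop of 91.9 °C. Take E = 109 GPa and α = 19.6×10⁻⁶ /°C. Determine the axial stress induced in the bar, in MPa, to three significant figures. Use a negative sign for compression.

Free thermal expansion αLΔT = 19.6e-6 · 5060 · -91.9 = -9.114 mm.
The walls impose strain ε = −(-9.114)/5060 = 1.8012e-03; σ = Eε = 109000 · 1.8012e-03 = 196.3 MPa.

196 MPa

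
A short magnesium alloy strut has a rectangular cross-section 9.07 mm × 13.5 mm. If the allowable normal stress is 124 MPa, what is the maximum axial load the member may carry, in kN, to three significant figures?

15.2 kN

A = 122.4 mm².
P_max = σ_allow · A = 124 · 122.4 = 15180 N = 15.18 kN.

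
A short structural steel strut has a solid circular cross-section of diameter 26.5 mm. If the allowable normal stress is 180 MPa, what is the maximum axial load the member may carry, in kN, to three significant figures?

99.3 kN

A = 551.5 mm².
P_max = σ_allow · A = 180 · 551.5 = 99280 N = 99.28 kN.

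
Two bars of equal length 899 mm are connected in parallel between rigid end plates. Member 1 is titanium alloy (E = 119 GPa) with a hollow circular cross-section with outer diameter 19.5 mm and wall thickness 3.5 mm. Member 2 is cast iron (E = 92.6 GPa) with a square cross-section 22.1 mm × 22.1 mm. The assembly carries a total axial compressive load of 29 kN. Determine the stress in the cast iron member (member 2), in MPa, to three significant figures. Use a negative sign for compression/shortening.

A_1 = 175.9 mm².
A_2 = 488.4 mm².
Equal strain + equilibrium ⇒ each member carries load in proportion to AE: A₁E₁ = 20940000 N, A₂E₂ = 45230000 N, ΣAE = 66160000 N.
σ₂ = P·E₂/ΣAE = -29000·92600/66160000 = -40.59 MPa.

-40.6 MPa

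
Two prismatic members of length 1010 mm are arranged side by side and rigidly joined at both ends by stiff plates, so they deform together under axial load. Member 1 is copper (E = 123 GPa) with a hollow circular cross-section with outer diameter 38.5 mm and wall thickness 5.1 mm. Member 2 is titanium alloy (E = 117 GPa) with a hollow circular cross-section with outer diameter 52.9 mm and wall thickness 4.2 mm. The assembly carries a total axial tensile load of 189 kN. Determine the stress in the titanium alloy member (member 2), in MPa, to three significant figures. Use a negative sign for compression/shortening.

A_1 = 535.1 mm².
A_2 = 642.6 mm².
Equal strain + equilibrium ⇒ each member carries load in proportion to AE: A₁E₁ = 65820000 N, A₂E₂ = 75180000 N, ΣAE = 141000000 N.
σ₂ = P·E₂/ΣAE = 189000·117000/141000000 = 156.8 MPa.

157 MPa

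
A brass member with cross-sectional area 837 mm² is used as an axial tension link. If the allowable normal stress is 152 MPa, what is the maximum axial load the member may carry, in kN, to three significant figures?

127 kN

P_max = σ_allow · A = 152 · 837 = 127200 N = 127.2 kN.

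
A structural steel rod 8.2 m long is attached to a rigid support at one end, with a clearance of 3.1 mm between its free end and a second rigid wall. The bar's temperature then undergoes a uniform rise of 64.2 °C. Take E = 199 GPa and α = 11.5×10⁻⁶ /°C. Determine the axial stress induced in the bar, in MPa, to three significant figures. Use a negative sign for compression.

Free thermal expansion αLΔT = 11.5e-6 · 8200 · 64.2 = 6.054 mm.
The walls engage after the gap closes; constrained expansion = 6.054 − 3.1 = 2.954 mm.
The walls impose strain ε = −(2.954)/8200 = -3.6025e-04; σ = Eε = 199000 · -3.6025e-04 = -71.69 MPa.

-71.7 MPa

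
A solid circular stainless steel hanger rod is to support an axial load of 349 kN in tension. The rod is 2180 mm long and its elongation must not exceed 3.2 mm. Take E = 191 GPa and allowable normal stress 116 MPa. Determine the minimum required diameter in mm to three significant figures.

Required area A ≥ P/σ_allow = 349000/116 = 3009 mm².
For a solid circular section, d ≥ √(4A/π) = 61.89 mm.
Elongation limit: A ≥ PL/(Eδ_allow) = 349000·2180/(191000·3.2) = 1245 mm² ⇒ d ≥ 39.81 mm.
The stress limit governs.

61.9 mm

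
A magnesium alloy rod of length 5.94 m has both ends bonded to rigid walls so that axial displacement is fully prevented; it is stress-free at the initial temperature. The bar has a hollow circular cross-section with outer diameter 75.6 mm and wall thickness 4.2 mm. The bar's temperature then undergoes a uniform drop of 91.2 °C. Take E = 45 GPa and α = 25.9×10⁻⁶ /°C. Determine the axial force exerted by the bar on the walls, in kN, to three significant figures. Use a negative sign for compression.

Free thermal expansion αLΔT = 25.9e-6 · 5940 · -91.2 = -14.03 mm.
The walls impose strain ε = −(-14.03)/5940 = 2.3621e-03; σ = Eε = 45000 · 2.3621e-03 = 106.3 MPa.
Wall reaction R = σ·A = 106.3·942.1 = 100100 N = 100.1 kN.

100 kN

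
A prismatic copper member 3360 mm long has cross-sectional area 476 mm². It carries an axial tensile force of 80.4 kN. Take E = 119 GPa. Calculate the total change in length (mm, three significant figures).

4.77 mm

δ_mech = NL/(AE) = 80400·3360/(476·119000) = 4.769 mm.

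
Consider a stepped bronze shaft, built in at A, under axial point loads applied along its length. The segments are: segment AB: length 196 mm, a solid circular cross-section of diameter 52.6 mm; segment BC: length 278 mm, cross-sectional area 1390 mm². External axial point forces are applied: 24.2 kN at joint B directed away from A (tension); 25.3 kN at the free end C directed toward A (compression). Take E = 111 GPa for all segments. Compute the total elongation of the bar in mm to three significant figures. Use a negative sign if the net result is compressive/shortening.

Internal axial forces (sectioning from the free end, tension +): N_BC = -25.3 kN, N_AB = -1.1 kN.
A_AB = 2173 mm².
δ_AB = -1100·196/(2173·111000) = -0.0008938 mm
δ_BC = -25300·278/(1390·111000) = -0.04559 mm
δ = Σδ_i = -0.04648 mm.

-0.0465 mm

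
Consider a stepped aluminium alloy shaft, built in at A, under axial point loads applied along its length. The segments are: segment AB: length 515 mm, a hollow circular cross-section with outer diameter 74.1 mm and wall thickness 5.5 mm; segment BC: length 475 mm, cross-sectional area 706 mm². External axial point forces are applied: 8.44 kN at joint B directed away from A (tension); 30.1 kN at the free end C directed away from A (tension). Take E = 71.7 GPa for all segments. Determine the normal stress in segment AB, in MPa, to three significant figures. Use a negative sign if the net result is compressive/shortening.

32.5 MPa

Internal axial forces (sectioning from the free end, tension +): N_BC = 30.1 kN, N_AB = 38.54 kN.
A_AB = 1185 mm².
σ_AB = N_AB/A_AB = 38540/1185 = 32.51 MPa.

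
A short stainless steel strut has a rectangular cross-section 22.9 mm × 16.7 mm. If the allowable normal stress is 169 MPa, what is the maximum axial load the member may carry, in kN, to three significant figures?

64.6 kN

A = 382.4 mm².
P_max = σ_allow · A = 169 · 382.4 = 64630 N = 64.63 kN.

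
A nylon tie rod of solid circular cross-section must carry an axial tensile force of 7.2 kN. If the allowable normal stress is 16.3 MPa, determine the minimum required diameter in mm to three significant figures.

Required area A ≥ P/σ_allow = 7200/16.3 = 441.7 mm².
For a solid circular section, d ≥ √(4A/π) = 23.72 mm.

23.7 mm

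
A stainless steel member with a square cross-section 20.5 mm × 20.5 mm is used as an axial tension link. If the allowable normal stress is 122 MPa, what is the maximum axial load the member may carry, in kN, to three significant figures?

51.3 kN

A = 420.2 mm².
P_max = σ_allow · A = 122 · 420.2 = 51270 N = 51.27 kN.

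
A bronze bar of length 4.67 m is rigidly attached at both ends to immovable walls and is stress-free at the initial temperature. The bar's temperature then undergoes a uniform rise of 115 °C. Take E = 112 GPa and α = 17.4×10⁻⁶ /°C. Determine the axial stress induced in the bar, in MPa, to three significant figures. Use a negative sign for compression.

Free thermal expansion αLΔT = 17.4e-6 · 4670 · 115 = 9.345 mm.
The walls impose strain ε = −(9.345)/4670 = -2.0010e-03; σ = Eε = 112000 · -2.0010e-03 = -224.1 MPa.

-224 MPa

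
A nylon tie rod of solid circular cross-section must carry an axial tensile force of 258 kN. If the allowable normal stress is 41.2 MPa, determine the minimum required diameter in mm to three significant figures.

Required area A ≥ P/σ_allow = 258000/41.2 = 6262 mm².
For a solid circular section, d ≥ √(4A/π) = 89.29 mm.

89.3 mm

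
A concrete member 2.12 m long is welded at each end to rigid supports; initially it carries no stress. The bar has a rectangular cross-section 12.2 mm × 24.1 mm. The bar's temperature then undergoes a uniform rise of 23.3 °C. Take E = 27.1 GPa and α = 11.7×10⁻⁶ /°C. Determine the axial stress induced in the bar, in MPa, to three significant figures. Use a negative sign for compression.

Free thermal expansion αLΔT = 11.7e-6 · 2120 · 23.3 = 0.5779 mm.
The walls impose strain ε = −(0.5779)/2120 = -2.7261e-04; σ = Eε = 27100 · -2.7261e-04 = -7.388 MPa.

-7.39 MPa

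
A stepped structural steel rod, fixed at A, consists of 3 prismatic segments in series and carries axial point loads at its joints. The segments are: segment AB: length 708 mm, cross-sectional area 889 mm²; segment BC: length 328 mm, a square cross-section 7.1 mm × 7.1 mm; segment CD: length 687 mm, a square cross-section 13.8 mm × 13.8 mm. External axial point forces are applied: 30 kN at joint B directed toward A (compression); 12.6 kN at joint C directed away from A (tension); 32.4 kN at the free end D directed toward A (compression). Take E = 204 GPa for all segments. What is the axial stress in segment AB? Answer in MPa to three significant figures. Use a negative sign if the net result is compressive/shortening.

Internal axial forces (sectioning from the free end, tension +): N_CD = -32.4 kN, N_BC = -19.8 kN, N_AB = -49.8 kN.
σ_AB = N_AB/A_AB = -49800/889 = -56.02 MPa.

-56.0 MPa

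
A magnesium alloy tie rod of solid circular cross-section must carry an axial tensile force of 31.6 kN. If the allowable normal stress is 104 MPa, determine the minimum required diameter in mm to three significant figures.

19.7 mm

Required area A ≥ P/σ_allow = 31600/104 = 303.8 mm².
For a solid circular section, d ≥ √(4A/π) = 19.67 mm.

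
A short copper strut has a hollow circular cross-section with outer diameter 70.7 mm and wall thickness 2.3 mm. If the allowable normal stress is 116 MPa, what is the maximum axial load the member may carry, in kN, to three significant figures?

57.3 kN

A = 494.2 mm².
P_max = σ_allow · A = 116 · 494.2 = 57330 N = 57.33 kN.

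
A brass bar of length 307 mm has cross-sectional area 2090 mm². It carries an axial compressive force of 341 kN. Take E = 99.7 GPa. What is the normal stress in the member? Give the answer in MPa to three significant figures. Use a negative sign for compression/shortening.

-163 MPa

σ = N/A = -341000/2090 = -163.2 MPa.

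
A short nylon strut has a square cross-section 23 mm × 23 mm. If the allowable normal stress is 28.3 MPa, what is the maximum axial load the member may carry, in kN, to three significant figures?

15.0 kN

A = 529 mm².
P_max = σ_allow · A = 28.3 · 529 = 14970 N = 14.97 kN.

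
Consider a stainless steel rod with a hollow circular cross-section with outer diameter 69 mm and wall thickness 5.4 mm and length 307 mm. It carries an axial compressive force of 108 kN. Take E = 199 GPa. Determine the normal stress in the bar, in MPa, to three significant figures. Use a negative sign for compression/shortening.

-100 MPa

A = 1079 mm².
σ = N/A = -108000/1079 = -100.1 MPa.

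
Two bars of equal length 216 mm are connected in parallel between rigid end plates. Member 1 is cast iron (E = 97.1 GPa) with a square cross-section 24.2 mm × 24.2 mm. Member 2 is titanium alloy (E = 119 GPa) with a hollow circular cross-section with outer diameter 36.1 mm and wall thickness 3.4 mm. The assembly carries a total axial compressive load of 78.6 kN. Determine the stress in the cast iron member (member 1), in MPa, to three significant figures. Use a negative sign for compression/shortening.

-77.5 MPa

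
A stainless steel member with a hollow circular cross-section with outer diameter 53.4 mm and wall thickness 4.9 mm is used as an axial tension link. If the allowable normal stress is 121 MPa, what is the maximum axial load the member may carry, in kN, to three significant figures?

A = 746.6 mm².
P_max = σ_allow · A = 121 · 746.6 = 90340 N = 90.34 kN.

90.3 kN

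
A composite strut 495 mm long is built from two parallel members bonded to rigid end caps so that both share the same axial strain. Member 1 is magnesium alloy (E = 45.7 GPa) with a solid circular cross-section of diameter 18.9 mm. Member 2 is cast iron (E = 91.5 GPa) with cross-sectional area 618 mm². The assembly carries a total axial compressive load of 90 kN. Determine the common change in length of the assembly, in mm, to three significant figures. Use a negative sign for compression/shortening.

-0.642 mm

A_1 = 280.6 mm².
Equal strain + equilibrium ⇒ each member carries load in proportion to AE: A₁E₁ = 12820000 N, A₂E₂ = 56550000 N, ΣAE = 69370000 N.
δ = PL/ΣAE = -90000·495/69370000 = -0.6422 mm.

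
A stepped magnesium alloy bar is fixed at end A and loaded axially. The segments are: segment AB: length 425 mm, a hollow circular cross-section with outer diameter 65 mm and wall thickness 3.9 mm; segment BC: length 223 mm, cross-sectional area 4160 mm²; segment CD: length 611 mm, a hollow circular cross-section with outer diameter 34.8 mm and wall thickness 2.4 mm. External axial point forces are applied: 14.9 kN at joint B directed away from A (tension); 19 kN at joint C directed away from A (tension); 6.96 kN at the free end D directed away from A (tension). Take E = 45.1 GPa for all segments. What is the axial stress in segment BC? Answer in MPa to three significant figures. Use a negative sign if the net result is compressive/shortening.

Internal axial forces (sectioning from the free end, tension +): N_CD = 6.96 kN, N_BC = 25.96 kN, N_AB = 40.86 kN.
σ_BC = N_BC/A_BC = 25960/4160 = 6.24 MPa.

6.24 MPa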